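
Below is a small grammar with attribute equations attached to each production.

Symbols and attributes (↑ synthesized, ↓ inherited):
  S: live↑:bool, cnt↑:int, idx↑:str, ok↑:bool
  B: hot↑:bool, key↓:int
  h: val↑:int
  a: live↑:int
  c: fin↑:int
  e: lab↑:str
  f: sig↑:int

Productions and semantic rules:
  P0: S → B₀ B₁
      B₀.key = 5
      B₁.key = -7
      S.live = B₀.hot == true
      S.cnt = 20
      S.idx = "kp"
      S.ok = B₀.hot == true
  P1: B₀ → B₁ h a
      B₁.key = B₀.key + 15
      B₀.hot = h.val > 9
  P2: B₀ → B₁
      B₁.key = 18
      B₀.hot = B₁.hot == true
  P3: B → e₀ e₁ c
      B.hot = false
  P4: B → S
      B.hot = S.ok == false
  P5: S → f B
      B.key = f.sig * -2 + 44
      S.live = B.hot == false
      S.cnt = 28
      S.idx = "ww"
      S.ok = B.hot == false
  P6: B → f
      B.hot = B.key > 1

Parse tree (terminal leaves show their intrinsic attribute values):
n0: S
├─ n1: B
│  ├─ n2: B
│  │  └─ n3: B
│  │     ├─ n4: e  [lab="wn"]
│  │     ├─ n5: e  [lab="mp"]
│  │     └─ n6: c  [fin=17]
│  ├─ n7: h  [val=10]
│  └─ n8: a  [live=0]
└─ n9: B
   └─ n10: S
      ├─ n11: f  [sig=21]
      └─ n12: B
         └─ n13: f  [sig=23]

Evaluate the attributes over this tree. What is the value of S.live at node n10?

false

1. n1.key = 5  [5]
2. n2.key = 20  [B₀.key + 15]
3. n3.key = 18  [18]
4. n4.lab = "wn"  [terminal]
5. n5.lab = "mp"  [terminal]
6. n6.fin = 17  [terminal]
7. n3.hot = false  [false]
8. n2.hot = false  [B₁.hot == true]
9. n7.val = 10  [terminal]
10. n8.live = 0  [terminal]
11. n1.hot = true  [h.val > 9]
12. n9.key = -7  [-7]
13. n11.sig = 21  [terminal]
14. n12.key = 2  [f.sig * -2 + 44]
15. n13.sig = 23  [terminal]
16. n12.hot = true  [B.key > 1]
17. n10.live = false  [B.hot == false]
18. n10.cnt = 28  [28]
19. n10.idx = "ww"  ["ww"]
20. n10.ok = false  [B.hot == false]
21. n9.hot = true  [S.ok == false]
22. n0.live = true  [B₀.hot == true]
23. n0.cnt = 20  [20]
24. n0.idx = "kp"  ["kp"]
25. n0.ok = true  [B₀.hot == true]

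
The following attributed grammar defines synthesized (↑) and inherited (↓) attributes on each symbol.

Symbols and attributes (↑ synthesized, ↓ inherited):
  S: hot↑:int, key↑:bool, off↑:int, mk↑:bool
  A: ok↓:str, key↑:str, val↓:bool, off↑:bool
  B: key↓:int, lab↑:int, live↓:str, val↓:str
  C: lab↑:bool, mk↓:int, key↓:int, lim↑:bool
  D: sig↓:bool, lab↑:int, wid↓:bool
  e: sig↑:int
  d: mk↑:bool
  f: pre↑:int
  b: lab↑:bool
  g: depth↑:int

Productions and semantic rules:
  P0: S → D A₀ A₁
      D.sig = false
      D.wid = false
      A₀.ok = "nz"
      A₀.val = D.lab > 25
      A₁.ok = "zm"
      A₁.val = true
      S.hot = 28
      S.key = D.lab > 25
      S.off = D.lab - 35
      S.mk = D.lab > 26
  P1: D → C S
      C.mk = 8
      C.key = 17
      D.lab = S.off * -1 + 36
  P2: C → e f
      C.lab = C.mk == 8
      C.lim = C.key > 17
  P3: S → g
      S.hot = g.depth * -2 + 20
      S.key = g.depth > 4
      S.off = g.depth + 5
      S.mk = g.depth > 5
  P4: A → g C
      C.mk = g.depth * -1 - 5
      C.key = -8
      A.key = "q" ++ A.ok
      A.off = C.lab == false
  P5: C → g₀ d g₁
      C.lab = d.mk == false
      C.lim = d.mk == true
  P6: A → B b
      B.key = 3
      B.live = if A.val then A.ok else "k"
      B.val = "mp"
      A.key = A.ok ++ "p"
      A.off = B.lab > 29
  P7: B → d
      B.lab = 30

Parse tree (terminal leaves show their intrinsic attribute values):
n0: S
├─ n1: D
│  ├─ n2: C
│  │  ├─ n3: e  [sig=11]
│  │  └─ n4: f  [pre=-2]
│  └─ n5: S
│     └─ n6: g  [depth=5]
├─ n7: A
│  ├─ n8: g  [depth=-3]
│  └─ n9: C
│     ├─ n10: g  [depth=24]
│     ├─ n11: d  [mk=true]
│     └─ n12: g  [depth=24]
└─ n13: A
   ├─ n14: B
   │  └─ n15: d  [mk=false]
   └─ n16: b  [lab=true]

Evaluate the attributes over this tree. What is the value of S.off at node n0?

1. n1.sig = false  [false]
2. n1.wid = false  [false]
3. n2.mk = 8  [8]
4. n2.key = 17  [17]
5. n3.sig = 11  [terminal]
6. n4.pre = -2  [terminal]
7. n2.lab = true  [C.mk == 8]
8. n2.lim = false  [C.key > 17]
9. n6.depth = 5  [terminal]
10. n5.hot = 10  [g.depth * -2 + 20]
11. n5.key = true  [g.depth > 4]
12. n5.off = 10  [g.depth + 5]
13. n5.mk = false  [g.depth > 5]
14. n1.lab = 26  [S.off * -1 + 36]
15. n7.ok = "nz"  ["nz"]
16. n7.val = true  [D.lab > 25]
17. n8.depth = -3  [terminal]
18. n9.mk = -2  [g.depth * -1 - 5]
19. n9.key = -8  [-8]
20. n10.depth = 24  [terminal]
21. n11.mk = true  [terminal]
22. n12.depth = 24  [terminal]
23. n9.lab = false  [d.mk == false]
24. n9.lim = true  [d.mk == true]
25. n7.key = "qnz"  ["q" ++ A.ok]
26. n7.off = true  [C.lab == false]
27. n13.ok = "zm"  ["zm"]
28. n13.val = true  [true]
29. n14.key = 3  [3]
30. n14.live = "zm"  [if A.val then A.ok else "k"]
31. n14.val = "mp"  ["mp"]
32. n15.mk = false  [terminal]
33. n14.lab = 30  [30]
34. n16.lab = true  [terminal]
35. n13.key = "zmp"  [A.ok ++ "p"]
36. n13.off = true  [B.lab > 29]
37. n0.hot = 28  [28]
38. n0.key = true  [D.lab > 25]
39. n0.off = -9  [D.lab - 35]
40. n0.mk = false  [D.lab > 26]

-9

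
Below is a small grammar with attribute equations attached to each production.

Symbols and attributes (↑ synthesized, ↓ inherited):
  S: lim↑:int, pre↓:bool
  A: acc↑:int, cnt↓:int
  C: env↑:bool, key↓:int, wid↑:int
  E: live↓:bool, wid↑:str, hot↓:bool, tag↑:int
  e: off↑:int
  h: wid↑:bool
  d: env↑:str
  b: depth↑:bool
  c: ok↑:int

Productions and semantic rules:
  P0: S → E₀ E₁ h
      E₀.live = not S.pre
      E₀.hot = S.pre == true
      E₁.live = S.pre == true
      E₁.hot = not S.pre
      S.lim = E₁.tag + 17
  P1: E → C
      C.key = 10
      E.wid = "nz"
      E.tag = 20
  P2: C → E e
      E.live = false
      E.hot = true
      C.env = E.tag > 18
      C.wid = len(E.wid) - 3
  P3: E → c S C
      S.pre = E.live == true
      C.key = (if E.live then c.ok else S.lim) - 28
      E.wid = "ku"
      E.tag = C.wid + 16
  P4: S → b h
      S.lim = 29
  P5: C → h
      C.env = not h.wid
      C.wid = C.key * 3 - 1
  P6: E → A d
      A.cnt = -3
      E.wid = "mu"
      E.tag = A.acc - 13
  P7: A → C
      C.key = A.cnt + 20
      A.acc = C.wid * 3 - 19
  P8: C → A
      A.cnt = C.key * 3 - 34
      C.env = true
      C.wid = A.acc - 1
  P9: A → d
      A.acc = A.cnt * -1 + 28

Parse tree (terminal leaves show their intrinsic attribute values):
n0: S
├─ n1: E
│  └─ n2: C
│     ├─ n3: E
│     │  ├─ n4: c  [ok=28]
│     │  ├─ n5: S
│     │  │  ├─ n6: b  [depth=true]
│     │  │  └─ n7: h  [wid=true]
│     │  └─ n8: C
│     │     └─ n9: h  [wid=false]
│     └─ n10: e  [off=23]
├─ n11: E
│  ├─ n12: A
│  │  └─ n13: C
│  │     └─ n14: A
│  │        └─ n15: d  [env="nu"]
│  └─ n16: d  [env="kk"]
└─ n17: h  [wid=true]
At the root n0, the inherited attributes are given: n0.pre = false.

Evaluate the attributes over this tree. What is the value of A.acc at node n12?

1. n0.pre = false  [given at root]
2. n1.live = true  [not S.pre]
3. n1.hot = false  [S.pre == true]
4. n2.key = 10  [10]
5. n3.live = false  [false]
6. n3.hot = true  [true]
7. n4.ok = 28  [terminal]
8. n5.pre = false  [E.live == true]
9. n6.depth = true  [terminal]
10. n7.wid = true  [terminal]
11. n5.lim = 29  [29]
12. n8.key = 1  [(if E.live then c.ok else S.lim) - 28]
13. n9.wid = false  [terminal]
14. n8.env = true  [not h.wid]
15. n8.wid = 2  [C.key * 3 - 1]
16. n3.wid = "ku"  ["ku"]
17. n3.tag = 18  [C.wid + 16]
18. n10.off = 23  [terminal]
19. n2.env = false  [E.tag > 18]
20. n2.wid = -1  [len(E.wid) - 3]
21. n1.wid = "nz"  ["nz"]
22. n1.tag = 20  [20]
23. n11.live = false  [S.pre == true]
24. n11.hot = true  [not S.pre]
25. n12.cnt = -3  [-3]
26. n13.key = 17  [A.cnt + 20]
27. n14.cnt = 17  [C.key * 3 - 34]
28. n15.env = "nu"  [terminal]
29. n14.acc = 11  [A.cnt * -1 + 28]
30. n13.env = true  [true]
31. n13.wid = 10  [A.acc - 1]
32. n12.acc = 11  [C.wid * 3 - 19]
33. n16.env = "kk"  [terminal]
34. n11.wid = "mu"  ["mu"]
35. n11.tag = -2  [A.acc - 13]
36. n17.wid = true  [terminal]
37. n0.lim = 15  [E₁.tag + 17]

11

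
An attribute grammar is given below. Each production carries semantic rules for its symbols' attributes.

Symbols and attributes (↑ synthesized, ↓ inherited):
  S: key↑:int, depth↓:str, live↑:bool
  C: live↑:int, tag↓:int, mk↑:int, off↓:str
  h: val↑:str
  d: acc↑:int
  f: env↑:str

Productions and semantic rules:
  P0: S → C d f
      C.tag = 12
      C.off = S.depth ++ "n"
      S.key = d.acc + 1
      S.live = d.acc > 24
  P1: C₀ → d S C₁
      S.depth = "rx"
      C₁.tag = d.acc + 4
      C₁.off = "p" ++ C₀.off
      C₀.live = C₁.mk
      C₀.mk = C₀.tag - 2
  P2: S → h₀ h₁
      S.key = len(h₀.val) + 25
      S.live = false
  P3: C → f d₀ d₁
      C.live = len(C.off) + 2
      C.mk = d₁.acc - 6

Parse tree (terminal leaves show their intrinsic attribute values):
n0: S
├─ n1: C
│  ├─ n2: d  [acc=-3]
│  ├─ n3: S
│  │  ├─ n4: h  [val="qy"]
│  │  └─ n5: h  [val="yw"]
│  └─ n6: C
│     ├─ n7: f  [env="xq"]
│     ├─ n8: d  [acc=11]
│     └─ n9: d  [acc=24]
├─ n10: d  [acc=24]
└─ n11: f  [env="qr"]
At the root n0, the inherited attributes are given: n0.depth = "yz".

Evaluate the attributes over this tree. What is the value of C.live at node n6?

6

1. n0.depth = "yz"  [given at root]
2. n1.tag = 12  [12]
3. n1.off = "yzn"  [S.depth ++ "n"]
4. n2.acc = -3  [terminal]
5. n3.depth = "rx"  ["rx"]
6. n4.val = "qy"  [terminal]
7. n5.val = "yw"  [terminal]
8. n3.key = 27  [len(h₀.val) + 25]
9. n3.live = false  [false]
10. n6.tag = 1  [d.acc + 4]
11. n6.off = "pyzn"  ["p" ++ C₀.off]
12. n7.env = "xq"  [terminal]
13. n8.acc = 11  [terminal]
14. n9.acc = 24  [terminal]
15. n6.live = 6  [len(C.off) + 2]
16. n6.mk = 18  [d₁.acc - 6]
17. n1.live = 18  [C₁.mk]
18. n1.mk = 10  [C₀.tag - 2]
19. n10.acc = 24  [terminal]
20. n11.env = "qr"  [terminal]
21. n0.key = 25  [d.acc + 1]
22. n0.live = false  [d.acc > 24]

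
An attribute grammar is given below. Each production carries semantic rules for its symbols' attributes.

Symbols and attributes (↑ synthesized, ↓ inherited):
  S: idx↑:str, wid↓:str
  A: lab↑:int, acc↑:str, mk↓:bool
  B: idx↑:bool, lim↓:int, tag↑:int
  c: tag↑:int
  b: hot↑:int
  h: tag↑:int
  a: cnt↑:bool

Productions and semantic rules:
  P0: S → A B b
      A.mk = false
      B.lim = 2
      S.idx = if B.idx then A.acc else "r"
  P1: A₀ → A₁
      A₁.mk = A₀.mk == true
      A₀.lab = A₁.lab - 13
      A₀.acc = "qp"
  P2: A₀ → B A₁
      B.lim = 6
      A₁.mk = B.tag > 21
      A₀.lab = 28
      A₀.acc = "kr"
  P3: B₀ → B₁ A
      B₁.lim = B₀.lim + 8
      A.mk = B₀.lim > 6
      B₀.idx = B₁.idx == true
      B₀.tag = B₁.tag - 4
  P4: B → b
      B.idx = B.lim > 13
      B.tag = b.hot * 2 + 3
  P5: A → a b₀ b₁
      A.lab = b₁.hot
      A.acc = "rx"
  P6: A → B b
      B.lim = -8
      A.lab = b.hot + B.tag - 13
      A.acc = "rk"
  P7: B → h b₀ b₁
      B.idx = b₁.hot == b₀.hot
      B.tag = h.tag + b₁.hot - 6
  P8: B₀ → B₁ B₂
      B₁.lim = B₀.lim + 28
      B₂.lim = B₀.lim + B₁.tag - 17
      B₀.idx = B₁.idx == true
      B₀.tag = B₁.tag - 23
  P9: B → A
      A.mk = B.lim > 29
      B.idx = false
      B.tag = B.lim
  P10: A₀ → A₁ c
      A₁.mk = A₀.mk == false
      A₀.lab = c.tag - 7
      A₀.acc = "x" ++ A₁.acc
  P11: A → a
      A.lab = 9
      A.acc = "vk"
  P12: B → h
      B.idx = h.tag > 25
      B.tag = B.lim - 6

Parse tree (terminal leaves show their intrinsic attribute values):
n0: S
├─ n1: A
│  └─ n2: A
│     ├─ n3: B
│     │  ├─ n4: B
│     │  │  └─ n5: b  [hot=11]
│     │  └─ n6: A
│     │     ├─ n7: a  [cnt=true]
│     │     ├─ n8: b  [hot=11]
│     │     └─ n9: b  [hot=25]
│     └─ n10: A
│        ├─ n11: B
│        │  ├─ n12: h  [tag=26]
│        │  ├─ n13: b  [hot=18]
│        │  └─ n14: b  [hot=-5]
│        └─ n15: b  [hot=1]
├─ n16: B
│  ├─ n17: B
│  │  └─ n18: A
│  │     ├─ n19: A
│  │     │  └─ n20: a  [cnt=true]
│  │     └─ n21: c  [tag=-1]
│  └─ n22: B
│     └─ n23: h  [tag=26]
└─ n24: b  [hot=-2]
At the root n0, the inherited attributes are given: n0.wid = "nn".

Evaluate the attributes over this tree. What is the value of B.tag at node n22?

9

1. n0.wid = "nn"  [given at root]
2. n1.mk = false  [false]
3. n2.mk = false  [A₀.mk == true]
4. n3.lim = 6  [6]
5. n4.lim = 14  [B₀.lim + 8]
6. n5.hot = 11  [terminal]
7. n4.idx = true  [B.lim > 13]
8. n4.tag = 25  [b.hot * 2 + 3]
9. n6.mk = false  [B₀.lim > 6]
10. n7.cnt = true  [terminal]
11. n8.hot = 11  [terminal]
12. n9.hot = 25  [terminal]
13. n6.lab = 25  [b₁.hot]
14. n6.acc = "rx"  ["rx"]
15. n3.idx = true  [B₁.idx == true]
16. n3.tag = 21  [B₁.tag - 4]
17. n10.mk = false  [B.tag > 21]
18. n11.lim = -8  [-8]
19. n12.tag = 26  [terminal]
20. n13.hot = 18  [terminal]
21. n14.hot = -5  [terminal]
22. n11.idx = false  [b₁.hot == b₀.hot]
23. n11.tag = 15  [h.tag + b₁.hot - 6]
24. n15.hot = 1  [terminal]
25. n10.lab = 3  [b.hot + B.tag - 13]
26. n10.acc = "rk"  ["rk"]
27. n2.lab = 28  [28]
28. n2.acc = "kr"  ["kr"]
29. n1.lab = 15  [A₁.lab - 13]
30. n1.acc = "qp"  ["qp"]
31. n16.lim = 2  [2]
32. n17.lim = 30  [B₀.lim + 28]
33. n18.mk = true  [B.lim > 29]
34. n19.mk = false  [A₀.mk == false]
35. n20.cnt = true  [terminal]
36. n19.lab = 9  [9]
37. n19.acc = "vk"  ["vk"]
38. n21.tag = -1  [terminal]
39. n18.lab = -8  [c.tag - 7]
40. n18.acc = "xvk"  ["x" ++ A₁.acc]
41. n17.idx = false  [false]
42. n17.tag = 30  [B.lim]
43. n22.lim = 15  [B₀.lim + B₁.tag - 17]
44. n23.tag = 26  [terminal]
45. n22.idx = true  [h.tag > 25]
46. n22.tag = 9  [B.lim - 6]
47. n16.idx = false  [B₁.idx == true]
48. n16.tag = 7  [B₁.tag - 23]
49. n24.hot = -2  [terminal]
50. n0.idx = "r"  [if B.idx then A.acc else "r"]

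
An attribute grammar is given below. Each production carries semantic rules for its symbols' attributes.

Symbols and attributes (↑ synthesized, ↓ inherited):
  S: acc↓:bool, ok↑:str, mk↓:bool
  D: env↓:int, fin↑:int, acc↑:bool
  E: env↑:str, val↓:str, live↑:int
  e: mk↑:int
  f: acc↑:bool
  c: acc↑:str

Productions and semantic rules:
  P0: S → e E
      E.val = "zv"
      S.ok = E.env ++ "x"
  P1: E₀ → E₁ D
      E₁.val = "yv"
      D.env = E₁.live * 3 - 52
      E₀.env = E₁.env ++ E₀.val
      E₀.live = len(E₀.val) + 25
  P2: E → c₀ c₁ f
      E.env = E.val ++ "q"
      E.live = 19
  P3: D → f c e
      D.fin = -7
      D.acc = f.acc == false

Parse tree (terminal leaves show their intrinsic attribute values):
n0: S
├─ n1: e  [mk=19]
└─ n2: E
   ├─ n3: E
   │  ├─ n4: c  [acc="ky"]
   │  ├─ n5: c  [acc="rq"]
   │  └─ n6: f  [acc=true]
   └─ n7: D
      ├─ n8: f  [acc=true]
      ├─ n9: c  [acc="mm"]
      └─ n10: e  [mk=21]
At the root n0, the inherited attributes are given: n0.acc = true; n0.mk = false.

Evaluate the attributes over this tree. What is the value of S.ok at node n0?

"yvqzvx"

1. n0.acc = true  [given at root]
2. n0.mk = false  [given at root]
3. n1.mk = 19  [terminal]
4. n2.val = "zv"  ["zv"]
5. n3.val = "yv"  ["yv"]
6. n4.acc = "ky"  [terminal]
7. n5.acc = "rq"  [terminal]
8. n6.acc = true  [terminal]
9. n3.env = "yvq"  [E.val ++ "q"]
10. n3.live = 19  [19]
11. n7.env = 5  [E₁.live * 3 - 52]
12. n8.acc = true  [terminal]
13. n9.acc = "mm"  [terminal]
14. n10.mk = 21  [terminal]
15. n7.fin = -7  [-7]
16. n7.acc = false  [f.acc == false]
17. n2.env = "yvqzv"  [E₁.env ++ E₀.val]
18. n2.live = 27  [len(E₀.val) + 25]
19. n0.ok = "yvqzvx"  [E.env ++ "x"]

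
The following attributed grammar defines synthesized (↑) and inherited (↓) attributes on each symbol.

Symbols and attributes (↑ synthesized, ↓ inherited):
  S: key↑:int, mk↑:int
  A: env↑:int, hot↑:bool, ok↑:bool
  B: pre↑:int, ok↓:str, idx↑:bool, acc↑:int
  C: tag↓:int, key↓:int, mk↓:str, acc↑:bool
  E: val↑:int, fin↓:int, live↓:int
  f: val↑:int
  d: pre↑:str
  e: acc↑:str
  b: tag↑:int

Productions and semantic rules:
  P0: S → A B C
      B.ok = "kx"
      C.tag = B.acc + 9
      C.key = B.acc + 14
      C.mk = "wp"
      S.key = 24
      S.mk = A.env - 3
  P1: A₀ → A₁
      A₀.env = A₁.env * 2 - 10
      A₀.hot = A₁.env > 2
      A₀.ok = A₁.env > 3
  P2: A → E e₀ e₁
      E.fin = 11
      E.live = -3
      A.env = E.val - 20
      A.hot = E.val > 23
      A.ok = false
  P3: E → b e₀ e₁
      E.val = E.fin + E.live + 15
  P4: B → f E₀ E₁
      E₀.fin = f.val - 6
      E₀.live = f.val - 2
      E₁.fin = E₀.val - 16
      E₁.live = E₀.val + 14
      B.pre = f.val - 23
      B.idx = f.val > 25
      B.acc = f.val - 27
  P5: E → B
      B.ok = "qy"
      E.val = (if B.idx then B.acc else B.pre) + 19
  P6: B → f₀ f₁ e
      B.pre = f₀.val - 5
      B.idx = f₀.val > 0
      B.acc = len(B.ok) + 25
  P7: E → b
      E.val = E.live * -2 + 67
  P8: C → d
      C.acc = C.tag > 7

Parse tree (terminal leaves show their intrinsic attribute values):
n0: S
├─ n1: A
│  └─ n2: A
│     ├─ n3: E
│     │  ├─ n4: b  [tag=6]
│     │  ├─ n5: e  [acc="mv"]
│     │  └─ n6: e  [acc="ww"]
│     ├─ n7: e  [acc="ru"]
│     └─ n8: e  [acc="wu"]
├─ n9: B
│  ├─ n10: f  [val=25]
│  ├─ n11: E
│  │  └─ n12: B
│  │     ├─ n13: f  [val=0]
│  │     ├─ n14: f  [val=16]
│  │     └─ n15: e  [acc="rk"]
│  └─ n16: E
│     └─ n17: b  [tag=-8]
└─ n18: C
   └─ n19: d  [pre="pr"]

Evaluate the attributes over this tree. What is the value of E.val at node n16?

1. n3.fin = 11  [11]
2. n3.live = -3  [-3]
3. n4.tag = 6  [terminal]
4. n5.acc = "mv"  [terminal]
5. n6.acc = "ww"  [terminal]
6. n3.val = 23  [E.fin + E.live + 15]
7. n7.acc = "ru"  [terminal]
8. n8.acc = "wu"  [terminal]
9. n2.env = 3  [E.val - 20]
10. n2.hot = false  [E.val > 23]
11. n2.ok = false  [false]
12. n1.env = -4  [A₁.env * 2 - 10]
13. n1.hot = true  [A₁.env > 2]
14. n1.ok = false  [A₁.env > 3]
15. n9.ok = "kx"  ["kx"]
16. n10.val = 25  [terminal]
17. n11.fin = 19  [f.val - 6]
18. n11.live = 23  [f.val - 2]
19. n12.ok = "qy"  ["qy"]
20. n13.val = 0  [terminal]
21. n14.val = 16  [terminal]
22. n15.acc = "rk"  [terminal]
23. n12.pre = -5  [f₀.val - 5]
24. n12.idx = false  [f₀.val > 0]
25. n12.acc = 27  [len(B.ok) + 25]
26. n11.val = 14  [(if B.idx then B.acc else B.pre) + 19]
27. n16.fin = -2  [E₀.val - 16]
28. n16.live = 28  [E₀.val + 14]
29. n17.tag = -8  [terminal]
30. n16.val = 11  [E.live * -2 + 67]
31. n9.pre = 2  [f.val - 23]
32. n9.idx = false  [f.val > 25]
33. n9.acc = -2  [f.val - 27]
34. n18.tag = 7  [B.acc + 9]
35. n18.key = 12  [B.acc + 14]
36. n18.mk = "wp"  ["wp"]
37. n19.pre = "pr"  [terminal]
38. n18.acc = false  [C.tag > 7]
39. n0.key = 24  [24]
40. n0.mk = -7  [A.env - 3]

11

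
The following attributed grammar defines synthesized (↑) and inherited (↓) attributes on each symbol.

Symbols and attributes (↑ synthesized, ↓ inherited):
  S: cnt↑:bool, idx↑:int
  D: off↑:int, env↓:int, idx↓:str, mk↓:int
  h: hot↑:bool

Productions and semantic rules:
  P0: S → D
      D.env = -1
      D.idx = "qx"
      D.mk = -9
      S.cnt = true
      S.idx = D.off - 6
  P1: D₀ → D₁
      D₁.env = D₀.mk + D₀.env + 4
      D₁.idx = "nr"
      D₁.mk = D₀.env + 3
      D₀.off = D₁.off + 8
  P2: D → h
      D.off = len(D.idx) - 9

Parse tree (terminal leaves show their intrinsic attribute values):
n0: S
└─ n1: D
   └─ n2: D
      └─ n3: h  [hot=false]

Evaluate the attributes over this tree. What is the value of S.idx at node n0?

1. n1.env = -1  [-1]
2. n1.idx = "qx"  ["qx"]
3. n1.mk = -9  [-9]
4. n2.env = -6  [D₀.mk + D₀.env + 4]
5. n2.idx = "nr"  ["nr"]
6. n2.mk = 2  [D₀.env + 3]
7. n3.hot = false  [terminal]
8. n2.off = -7  [len(D.idx) - 9]
9. n1.off = 1  [D₁.off + 8]
10. n0.cnt = true  [true]
11. n0.idx = -5  [D.off - 6]

-5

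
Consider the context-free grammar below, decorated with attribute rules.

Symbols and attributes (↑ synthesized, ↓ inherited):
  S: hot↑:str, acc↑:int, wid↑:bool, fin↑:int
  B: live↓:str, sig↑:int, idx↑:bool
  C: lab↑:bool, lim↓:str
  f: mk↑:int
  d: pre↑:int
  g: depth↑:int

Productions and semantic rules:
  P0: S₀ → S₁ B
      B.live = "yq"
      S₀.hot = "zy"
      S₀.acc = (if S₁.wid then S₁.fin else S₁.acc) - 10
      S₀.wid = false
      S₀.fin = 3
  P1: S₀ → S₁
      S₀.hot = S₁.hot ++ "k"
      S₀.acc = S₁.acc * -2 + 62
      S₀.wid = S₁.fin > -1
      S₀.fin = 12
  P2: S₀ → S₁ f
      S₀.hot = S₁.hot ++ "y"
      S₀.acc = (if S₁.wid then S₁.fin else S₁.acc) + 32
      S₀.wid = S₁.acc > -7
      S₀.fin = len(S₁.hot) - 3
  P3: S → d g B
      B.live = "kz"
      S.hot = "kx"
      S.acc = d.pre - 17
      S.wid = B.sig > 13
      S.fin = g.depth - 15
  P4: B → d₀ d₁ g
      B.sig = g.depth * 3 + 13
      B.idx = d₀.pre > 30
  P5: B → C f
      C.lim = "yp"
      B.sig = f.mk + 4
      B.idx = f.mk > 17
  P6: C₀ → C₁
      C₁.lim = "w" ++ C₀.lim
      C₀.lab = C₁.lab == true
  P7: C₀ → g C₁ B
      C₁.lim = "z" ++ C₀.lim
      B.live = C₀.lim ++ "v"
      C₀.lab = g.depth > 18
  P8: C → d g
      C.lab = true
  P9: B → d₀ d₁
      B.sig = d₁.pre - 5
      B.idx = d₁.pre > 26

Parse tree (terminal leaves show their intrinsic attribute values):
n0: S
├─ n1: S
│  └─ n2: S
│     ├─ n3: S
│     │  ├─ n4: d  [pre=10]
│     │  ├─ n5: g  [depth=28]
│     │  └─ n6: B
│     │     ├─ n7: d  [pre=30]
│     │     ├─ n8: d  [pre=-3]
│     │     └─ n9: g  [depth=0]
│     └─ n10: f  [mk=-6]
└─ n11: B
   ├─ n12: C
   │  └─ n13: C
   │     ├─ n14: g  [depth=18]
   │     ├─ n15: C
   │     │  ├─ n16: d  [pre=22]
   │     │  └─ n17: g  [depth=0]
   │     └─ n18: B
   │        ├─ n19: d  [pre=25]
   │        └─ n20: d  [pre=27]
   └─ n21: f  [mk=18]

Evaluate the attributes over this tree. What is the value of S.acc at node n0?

1. n4.pre = 10  [terminal]
2. n5.depth = 28  [terminal]
3. n6.live = "kz"  ["kz"]
4. n7.pre = 30  [terminal]
5. n8.pre = -3  [terminal]
6. n9.depth = 0  [terminal]
7. n6.sig = 13  [g.depth * 3 + 13]
8. n6.idx = false  [d₀.pre > 30]
9. n3.hot = "kx"  ["kx"]
10. n3.acc = -7  [d.pre - 17]
11. n3.wid = false  [B.sig > 13]
12. n3.fin = 13  [g.depth - 15]
13. n10.mk = -6  [terminal]
14. n2.hot = "kxy"  [S₁.hot ++ "y"]
15. n2.acc = 25  [(if S₁.wid then S₁.fin else S₁.acc) + 32]
16. n2.wid = false  [S₁.acc > -7]
17. n2.fin = -1  [len(S₁.hot) - 3]
18. n1.hot = "kxyk"  [S₁.hot ++ "k"]
19. n1.acc = 12  [S₁.acc * -2 + 62]
20. n1.wid = false  [S₁.fin > -1]
21. n1.fin = 12  [12]
22. n11.live = "yq"  ["yq"]
23. n12.lim = "yp"  ["yp"]
24. n13.lim = "wyp"  ["w" ++ C₀.lim]
25. n14.depth = 18  [terminal]
26. n15.lim = "zwyp"  ["z" ++ C₀.lim]
27. n16.pre = 22  [terminal]
28. n17.depth = 0  [terminal]
29. n15.lab = true  [true]
30. n18.live = "wypv"  [C₀.lim ++ "v"]
31. n19.pre = 25  [terminal]
32. n20.pre = 27  [terminal]
33. n18.sig = 22  [d₁.pre - 5]
34. n18.idx = true  [d₁.pre > 26]
35. n13.lab = false  [g.depth > 18]
36. n12.lab = false  [C₁.lab == true]
37. n21.mk = 18  [terminal]
38. n11.sig = 22  [f.mk + 4]
39. n11.idx = true  [f.mk > 17]
40. n0.hot = "zy"  ["zy"]
41. n0.acc = 2  [(if S₁.wid then S₁.fin else S₁.acc) - 10]
42. n0.wid = false  [false]
43. n0.fin = 3  [3]

2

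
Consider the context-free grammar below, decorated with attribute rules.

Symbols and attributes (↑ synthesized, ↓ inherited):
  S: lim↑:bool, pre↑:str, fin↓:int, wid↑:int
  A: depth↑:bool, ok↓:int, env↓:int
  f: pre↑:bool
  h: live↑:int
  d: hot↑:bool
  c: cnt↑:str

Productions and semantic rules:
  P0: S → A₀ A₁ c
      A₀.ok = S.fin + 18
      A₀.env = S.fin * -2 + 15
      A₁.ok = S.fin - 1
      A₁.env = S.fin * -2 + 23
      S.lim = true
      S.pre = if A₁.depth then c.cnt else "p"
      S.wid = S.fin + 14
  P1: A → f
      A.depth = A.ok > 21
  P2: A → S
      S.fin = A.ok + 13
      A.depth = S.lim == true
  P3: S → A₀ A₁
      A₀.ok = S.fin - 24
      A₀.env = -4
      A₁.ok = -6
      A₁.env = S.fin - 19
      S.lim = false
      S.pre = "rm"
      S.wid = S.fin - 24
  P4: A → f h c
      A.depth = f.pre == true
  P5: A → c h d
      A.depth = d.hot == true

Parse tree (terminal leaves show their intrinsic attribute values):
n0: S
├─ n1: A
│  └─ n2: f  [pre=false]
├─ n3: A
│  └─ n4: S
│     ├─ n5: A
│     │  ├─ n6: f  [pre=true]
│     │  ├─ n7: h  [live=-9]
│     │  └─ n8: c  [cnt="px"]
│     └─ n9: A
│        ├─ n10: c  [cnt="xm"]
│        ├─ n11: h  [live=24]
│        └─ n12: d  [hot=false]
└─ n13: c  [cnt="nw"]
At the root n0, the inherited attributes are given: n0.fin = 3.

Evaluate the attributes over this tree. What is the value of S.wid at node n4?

1. n0.fin = 3  [given at root]
2. n1.ok = 21  [S.fin + 18]
3. n1.env = 9  [S.fin * -2 + 15]
4. n2.pre = false  [terminal]
5. n1.depth = false  [A.ok > 21]
6. n3.ok = 2  [S.fin - 1]
7. n3.env = 17  [S.fin * -2 + 23]
8. n4.fin = 15  [A.ok + 13]
9. n5.ok = -9  [S.fin - 24]
10. n5.env = -4  [-4]
11. n6.pre = true  [terminal]
12. n7.live = -9  [terminal]
13. n8.cnt = "px"  [terminal]
14. n5.depth = true  [f.pre == true]
15. n9.ok = -6  [-6]
16. n9.env = -4  [S.fin - 19]
17. n10.cnt = "xm"  [terminal]
18. n11.live = 24  [terminal]
19. n12.hot = false  [terminal]
20. n9.depth = false  [d.hot == true]
21. n4.lim = false  [false]
22. n4.pre = "rm"  ["rm"]
23. n4.wid = -9  [S.fin - 24]
24. n3.depth = false  [S.lim == true]
25. n13.cnt = "nw"  [terminal]
26. n0.lim = true  [true]
27. n0.pre = "p"  [if A₁.depth then c.cnt else "p"]
28. n0.wid = 17  [S.fin + 14]

-9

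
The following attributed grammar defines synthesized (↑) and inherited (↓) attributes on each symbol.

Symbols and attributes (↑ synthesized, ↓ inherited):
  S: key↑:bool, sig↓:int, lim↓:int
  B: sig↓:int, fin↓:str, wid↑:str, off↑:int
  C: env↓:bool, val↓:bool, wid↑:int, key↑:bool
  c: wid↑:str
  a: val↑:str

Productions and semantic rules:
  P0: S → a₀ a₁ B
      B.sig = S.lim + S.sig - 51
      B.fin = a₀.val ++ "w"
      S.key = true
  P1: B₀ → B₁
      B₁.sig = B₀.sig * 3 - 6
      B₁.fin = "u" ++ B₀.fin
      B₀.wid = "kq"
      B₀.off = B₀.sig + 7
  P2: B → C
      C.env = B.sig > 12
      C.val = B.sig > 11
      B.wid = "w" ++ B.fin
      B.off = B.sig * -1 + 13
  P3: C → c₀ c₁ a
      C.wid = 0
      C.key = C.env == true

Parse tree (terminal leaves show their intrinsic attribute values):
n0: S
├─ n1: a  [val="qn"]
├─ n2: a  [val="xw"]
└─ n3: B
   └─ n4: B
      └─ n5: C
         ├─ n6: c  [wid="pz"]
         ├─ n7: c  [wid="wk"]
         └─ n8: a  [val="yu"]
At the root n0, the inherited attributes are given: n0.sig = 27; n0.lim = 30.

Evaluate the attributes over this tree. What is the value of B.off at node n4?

1

1. n0.sig = 27  [given at root]
2. n0.lim = 30  [given at root]
3. n1.val = "qn"  [terminal]
4. n2.val = "xw"  [terminal]
5. n3.sig = 6  [S.lim + S.sig - 51]
6. n3.fin = "qnw"  [a₀.val ++ "w"]
7. n4.sig = 12  [B₀.sig * 3 - 6]
8. n4.fin = "uqnw"  ["u" ++ B₀.fin]
9. n5.env = false  [B.sig > 12]
10. n5.val = true  [B.sig > 11]
11. n6.wid = "pz"  [terminal]
12. n7.wid = "wk"  [terminal]
13. n8.val = "yu"  [terminal]
14. n5.wid = 0  [0]
15. n5.key = false  [C.env == true]
16. n4.wid = "wuqnw"  ["w" ++ B.fin]
17. n4.off = 1  [B.sig * -1 + 13]
18. n3.wid = "kq"  ["kq"]
19. n3.off = 13  [B₀.sig + 7]
20. n0.key = true  [true]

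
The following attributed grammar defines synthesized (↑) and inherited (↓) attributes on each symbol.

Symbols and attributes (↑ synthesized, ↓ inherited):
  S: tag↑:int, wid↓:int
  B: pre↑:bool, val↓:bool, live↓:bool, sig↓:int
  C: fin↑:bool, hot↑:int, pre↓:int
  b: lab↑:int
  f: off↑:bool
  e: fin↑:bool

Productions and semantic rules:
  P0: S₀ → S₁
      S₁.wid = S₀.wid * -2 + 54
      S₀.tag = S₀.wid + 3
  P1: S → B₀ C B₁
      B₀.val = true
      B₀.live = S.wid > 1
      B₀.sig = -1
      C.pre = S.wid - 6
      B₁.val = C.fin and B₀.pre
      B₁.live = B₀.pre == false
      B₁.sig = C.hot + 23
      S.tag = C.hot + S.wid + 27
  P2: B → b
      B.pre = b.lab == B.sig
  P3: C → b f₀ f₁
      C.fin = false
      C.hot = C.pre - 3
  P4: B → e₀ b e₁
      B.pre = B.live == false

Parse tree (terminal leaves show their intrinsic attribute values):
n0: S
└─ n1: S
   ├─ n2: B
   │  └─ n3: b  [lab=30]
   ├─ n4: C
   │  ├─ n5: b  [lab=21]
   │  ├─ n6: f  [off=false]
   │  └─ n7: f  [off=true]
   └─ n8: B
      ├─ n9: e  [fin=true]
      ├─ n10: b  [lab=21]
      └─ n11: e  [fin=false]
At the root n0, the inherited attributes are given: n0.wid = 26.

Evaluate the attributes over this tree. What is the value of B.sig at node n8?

1. n0.wid = 26  [given at root]
2. n1.wid = 2  [S₀.wid * -2 + 54]
3. n2.val = true  [true]
4. n2.live = true  [S.wid > 1]
5. n2.sig = -1  [-1]
6. n3.lab = 30  [terminal]
7. n2.pre = false  [b.lab == B.sig]
8. n4.pre = -4  [S.wid - 6]
9. n5.lab = 21  [terminal]
10. n6.off = false  [terminal]
11. n7.off = true  [terminal]
12. n4.fin = false  [false]
13. n4.hot = -7  [C.pre - 3]
14. n8.val = false  [C.fin and B₀.pre]
15. n8.live = true  [B₀.pre == false]
16. n8.sig = 16  [C.hot + 23]
17. n9.fin = true  [terminal]
18. n10.lab = 21  [terminal]
19. n11.fin = false  [terminal]
20. n8.pre = false  [B.live == false]
21. n1.tag = 22  [C.hot + S.wid + 27]
22. n0.tag = 29  [S₀.wid + 3]

16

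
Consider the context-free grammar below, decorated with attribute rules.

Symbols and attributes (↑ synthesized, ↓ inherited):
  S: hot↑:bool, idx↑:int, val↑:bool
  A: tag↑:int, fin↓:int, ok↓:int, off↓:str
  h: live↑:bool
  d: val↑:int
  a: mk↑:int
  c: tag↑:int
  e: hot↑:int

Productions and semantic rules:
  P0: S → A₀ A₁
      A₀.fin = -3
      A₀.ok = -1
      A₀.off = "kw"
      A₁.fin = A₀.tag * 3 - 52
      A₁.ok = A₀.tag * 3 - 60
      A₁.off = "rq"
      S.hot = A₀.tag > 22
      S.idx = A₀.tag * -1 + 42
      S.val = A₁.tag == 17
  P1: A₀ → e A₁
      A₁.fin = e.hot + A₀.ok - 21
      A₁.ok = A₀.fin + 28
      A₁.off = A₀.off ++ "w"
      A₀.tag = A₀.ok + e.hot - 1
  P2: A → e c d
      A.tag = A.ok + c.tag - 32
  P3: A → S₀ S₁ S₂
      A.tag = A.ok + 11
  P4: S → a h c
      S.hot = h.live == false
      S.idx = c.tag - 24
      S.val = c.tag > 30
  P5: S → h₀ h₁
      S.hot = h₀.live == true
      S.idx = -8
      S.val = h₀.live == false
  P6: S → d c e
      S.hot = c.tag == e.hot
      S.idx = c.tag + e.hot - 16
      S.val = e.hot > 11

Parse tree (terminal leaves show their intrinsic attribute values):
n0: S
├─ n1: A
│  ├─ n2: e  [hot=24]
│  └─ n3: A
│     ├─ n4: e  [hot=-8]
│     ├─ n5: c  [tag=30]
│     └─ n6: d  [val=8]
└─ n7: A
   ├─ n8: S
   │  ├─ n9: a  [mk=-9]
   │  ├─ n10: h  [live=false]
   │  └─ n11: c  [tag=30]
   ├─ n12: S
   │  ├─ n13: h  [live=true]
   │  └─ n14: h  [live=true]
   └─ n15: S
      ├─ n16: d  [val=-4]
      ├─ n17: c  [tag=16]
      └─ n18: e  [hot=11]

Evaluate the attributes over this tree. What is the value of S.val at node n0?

1. n1.fin = -3  [-3]
2. n1.ok = -1  [-1]
3. n1.off = "kw"  ["kw"]
4. n2.hot = 24  [terminal]
5. n3.fin = 2  [e.hot + A₀.ok - 21]
6. n3.ok = 25  [A₀.fin + 28]
7. n3.off = "kww"  [A₀.off ++ "w"]
8. n4.hot = -8  [terminal]
9. n5.tag = 30  [terminal]
10. n6.val = 8  [terminal]
11. n3.tag = 23  [A.ok + c.tag - 32]
12. n1.tag = 22  [A₀.ok + e.hot - 1]
13. n7.fin = 14  [A₀.tag * 3 - 52]
14. n7.ok = 6  [A₀.tag * 3 - 60]
15. n7.off = "rq"  ["rq"]
16. n9.mk = -9  [terminal]
17. n10.live = false  [terminal]
18. n11.tag = 30  [terminal]
19. n8.hot = true  [h.live == false]
20. n8.idx = 6  [c.tag - 24]
21. n8.val = false  [c.tag > 30]
22. n13.live = true  [terminal]
23. n14.live = true  [terminal]
24. n12.hot = true  [h₀.live == true]
25. n12.idx = -8  [-8]
26. n12.val = false  [h₀.live == false]
27. n16.val = -4  [terminal]
28. n17.tag = 16  [terminal]
29. n18.hot = 11  [terminal]
30. n15.hot = false  [c.tag == e.hot]
31. n15.idx = 11  [c.tag + e.hot - 16]
32. n15.val = false  [e.hot > 11]
33. n7.tag = 17  [A.ok + 11]
34. n0.hot = false  [A₀.tag > 22]
35. n0.idx = 20  [A₀.tag * -1 + 42]
36. n0.val = true  [A₁.tag == 17]

true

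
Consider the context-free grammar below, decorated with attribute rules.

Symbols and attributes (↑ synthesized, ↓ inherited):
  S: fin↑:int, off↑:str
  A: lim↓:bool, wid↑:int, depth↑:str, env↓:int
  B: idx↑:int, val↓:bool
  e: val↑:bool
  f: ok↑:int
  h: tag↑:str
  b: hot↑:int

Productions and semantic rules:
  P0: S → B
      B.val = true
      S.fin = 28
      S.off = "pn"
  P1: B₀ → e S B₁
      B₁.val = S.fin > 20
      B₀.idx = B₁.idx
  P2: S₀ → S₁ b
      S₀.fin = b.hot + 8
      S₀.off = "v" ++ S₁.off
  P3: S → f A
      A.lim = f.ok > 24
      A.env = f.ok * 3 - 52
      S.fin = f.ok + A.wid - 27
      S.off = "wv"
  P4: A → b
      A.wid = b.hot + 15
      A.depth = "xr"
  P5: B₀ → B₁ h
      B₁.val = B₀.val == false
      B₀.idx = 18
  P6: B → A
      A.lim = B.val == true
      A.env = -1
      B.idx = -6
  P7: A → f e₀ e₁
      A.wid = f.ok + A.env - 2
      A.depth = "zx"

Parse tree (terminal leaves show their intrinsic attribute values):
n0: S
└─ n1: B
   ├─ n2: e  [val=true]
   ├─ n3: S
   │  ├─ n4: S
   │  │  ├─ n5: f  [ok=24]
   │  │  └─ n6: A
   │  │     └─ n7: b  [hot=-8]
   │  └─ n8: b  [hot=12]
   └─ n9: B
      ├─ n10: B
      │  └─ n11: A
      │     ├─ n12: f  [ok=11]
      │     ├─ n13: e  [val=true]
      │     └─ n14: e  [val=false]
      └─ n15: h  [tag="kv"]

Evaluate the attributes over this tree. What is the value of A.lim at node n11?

true

1. n1.val = true  [true]
2. n2.val = true  [terminal]
3. n5.ok = 24  [terminal]
4. n6.lim = false  [f.ok > 24]
5. n6.env = 20  [f.ok * 3 - 52]
6. n7.hot = -8  [terminal]
7. n6.wid = 7  [b.hot + 15]
8. n6.depth = "xr"  ["xr"]
9. n4.fin = 4  [f.ok + A.wid - 27]
10. n4.off = "wv"  ["wv"]
11. n8.hot = 12  [terminal]
12. n3.fin = 20  [b.hot + 8]
13. n3.off = "vwv"  ["v" ++ S₁.off]
14. n9.val = false  [S.fin > 20]
15. n10.val = true  [B₀.val == false]
16. n11.lim = true  [B.val == true]
17. n11.env = -1  [-1]
18. n12.ok = 11  [terminal]
19. n13.val = true  [terminal]
20. n14.val = false  [terminal]
21. n11.wid = 8  [f.ok + A.env - 2]
22. n11.depth = "zx"  ["zx"]
23. n10.idx = -6  [-6]
24. n15.tag = "kv"  [terminal]
25. n9.idx = 18  [18]
26. n1.idx = 18  [B₁.idx]
27. n0.fin = 28  [28]
28. n0.off = "pn"  ["pn"]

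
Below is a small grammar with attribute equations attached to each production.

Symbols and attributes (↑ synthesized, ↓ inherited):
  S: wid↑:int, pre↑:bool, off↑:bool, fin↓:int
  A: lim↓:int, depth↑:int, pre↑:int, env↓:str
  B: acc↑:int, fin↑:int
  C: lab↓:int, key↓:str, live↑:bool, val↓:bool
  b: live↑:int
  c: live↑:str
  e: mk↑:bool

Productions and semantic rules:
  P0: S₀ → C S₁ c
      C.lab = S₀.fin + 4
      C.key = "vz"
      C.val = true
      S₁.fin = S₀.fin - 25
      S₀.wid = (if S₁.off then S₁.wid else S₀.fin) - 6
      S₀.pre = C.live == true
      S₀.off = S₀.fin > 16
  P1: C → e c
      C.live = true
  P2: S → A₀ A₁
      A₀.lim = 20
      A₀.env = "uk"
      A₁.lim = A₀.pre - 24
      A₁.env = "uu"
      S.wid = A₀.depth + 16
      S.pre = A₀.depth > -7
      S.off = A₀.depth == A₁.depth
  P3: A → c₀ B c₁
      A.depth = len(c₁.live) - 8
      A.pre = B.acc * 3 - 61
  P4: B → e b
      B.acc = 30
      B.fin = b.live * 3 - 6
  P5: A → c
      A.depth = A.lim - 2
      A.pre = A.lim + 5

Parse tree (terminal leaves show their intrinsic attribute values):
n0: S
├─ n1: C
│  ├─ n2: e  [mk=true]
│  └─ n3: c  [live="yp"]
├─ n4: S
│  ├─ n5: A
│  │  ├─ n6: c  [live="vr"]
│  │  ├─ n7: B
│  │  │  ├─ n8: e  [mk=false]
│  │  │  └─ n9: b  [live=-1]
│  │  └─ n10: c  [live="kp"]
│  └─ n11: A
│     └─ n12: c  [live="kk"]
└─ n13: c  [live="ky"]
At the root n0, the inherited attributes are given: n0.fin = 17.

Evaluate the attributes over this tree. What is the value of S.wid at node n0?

1. n0.fin = 17  [given at root]
2. n1.lab = 21  [S₀.fin + 4]
3. n1.key = "vz"  ["vz"]
4. n1.val = true  [true]
5. n2.mk = true  [terminal]
6. n3.live = "yp"  [terminal]
7. n1.live = true  [true]
8. n4.fin = -8  [S₀.fin - 25]
9. n5.lim = 20  [20]
10. n5.env = "uk"  ["uk"]
11. n6.live = "vr"  [terminal]
12. n8.mk = false  [terminal]
13. n9.live = -1  [terminal]
14. n7.acc = 30  [30]
15. n7.fin = -9  [b.live * 3 - 6]
16. n10.live = "kp"  [terminal]
17. n5.depth = -6  [len(c₁.live) - 8]
18. n5.pre = 29  [B.acc * 3 - 61]
19. n11.lim = 5  [A₀.pre - 24]
20. n11.env = "uu"  ["uu"]
21. n12.live = "kk"  [terminal]
22. n11.depth = 3  [A.lim - 2]
23. n11.pre = 10  [A.lim + 5]
24. n4.wid = 10  [A₀.depth + 16]
25. n4.pre = true  [A₀.depth > -7]
26. n4.off = false  [A₀.depth == A₁.depth]
27. n13.live = "ky"  [terminal]
28. n0.wid = 11  [(if S₁.off then S₁.wid else S₀.fin) - 6]
29. n0.pre = true  [C.live == true]
30. n0.off = true  [S₀.fin > 16]

11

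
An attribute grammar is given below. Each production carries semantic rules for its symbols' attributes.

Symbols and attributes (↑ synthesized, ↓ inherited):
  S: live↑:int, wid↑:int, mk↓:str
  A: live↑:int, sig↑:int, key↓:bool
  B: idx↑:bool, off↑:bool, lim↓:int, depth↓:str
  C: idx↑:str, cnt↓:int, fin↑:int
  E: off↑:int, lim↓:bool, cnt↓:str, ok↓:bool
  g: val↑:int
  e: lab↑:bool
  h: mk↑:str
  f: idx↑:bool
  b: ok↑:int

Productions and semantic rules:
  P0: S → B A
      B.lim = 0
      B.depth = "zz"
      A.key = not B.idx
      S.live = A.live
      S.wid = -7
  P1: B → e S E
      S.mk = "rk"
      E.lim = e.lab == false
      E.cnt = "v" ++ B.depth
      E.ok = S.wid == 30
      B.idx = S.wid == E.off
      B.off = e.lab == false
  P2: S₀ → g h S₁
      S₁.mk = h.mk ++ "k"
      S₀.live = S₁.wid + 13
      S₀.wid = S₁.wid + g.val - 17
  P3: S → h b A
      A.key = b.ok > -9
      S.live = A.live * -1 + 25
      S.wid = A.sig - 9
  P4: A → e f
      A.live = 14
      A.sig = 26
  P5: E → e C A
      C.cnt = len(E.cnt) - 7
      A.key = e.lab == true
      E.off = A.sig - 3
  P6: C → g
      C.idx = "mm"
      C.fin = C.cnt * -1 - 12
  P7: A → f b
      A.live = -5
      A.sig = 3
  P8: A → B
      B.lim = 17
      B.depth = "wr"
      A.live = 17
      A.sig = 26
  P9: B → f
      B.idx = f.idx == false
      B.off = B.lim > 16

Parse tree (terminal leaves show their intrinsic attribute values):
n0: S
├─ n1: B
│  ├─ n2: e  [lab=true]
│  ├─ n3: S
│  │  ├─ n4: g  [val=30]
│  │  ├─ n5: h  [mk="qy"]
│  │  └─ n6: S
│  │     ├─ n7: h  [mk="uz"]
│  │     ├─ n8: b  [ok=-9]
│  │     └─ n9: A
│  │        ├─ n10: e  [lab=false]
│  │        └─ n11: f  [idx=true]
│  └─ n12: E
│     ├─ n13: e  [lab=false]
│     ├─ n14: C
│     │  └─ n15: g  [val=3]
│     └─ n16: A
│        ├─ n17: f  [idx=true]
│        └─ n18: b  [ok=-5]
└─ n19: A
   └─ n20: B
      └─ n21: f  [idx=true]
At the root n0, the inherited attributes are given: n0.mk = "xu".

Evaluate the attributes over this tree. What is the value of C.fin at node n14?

-8

1. n0.mk = "xu"  [given at root]
2. n1.lim = 0  [0]
3. n1.depth = "zz"  ["zz"]
4. n2.lab = true  [terminal]
5. n3.mk = "rk"  ["rk"]
6. n4.val = 30  [terminal]
7. n5.mk = "qy"  [terminal]
8. n6.mk = "qyk"  [h.mk ++ "k"]
9. n7.mk = "uz"  [terminal]
10. n8.ok = -9  [terminal]
11. n9.key = false  [b.ok > -9]
12. n10.lab = false  [terminal]
13. n11.idx = true  [terminal]
14. n9.live = 14  [14]
15. n9.sig = 26  [26]
16. n6.live = 11  [A.live * -1 + 25]
17. n6.wid = 17  [A.sig - 9]
18. n3.live = 30  [S₁.wid + 13]
19. n3.wid = 30  [S₁.wid + g.val - 17]
20. n12.lim = false  [e.lab == false]
21. n12.cnt = "vzz"  ["v" ++ B.depth]
22. n12.ok = true  [S.wid == 30]
23. n13.lab = false  [terminal]
24. n14.cnt = -4  [len(E.cnt) - 7]
25. n15.val = 3  [terminal]
26. n14.idx = "mm"  ["mm"]
27. n14.fin = -8  [C.cnt * -1 - 12]
28. n16.key = false  [e.lab == true]
29. n17.idx = true  [terminal]
30. n18.ok = -5  [terminal]
31. n16.live = -5  [-5]
32. n16.sig = 3  [3]
33. n12.off = 0  [A.sig - 3]
34. n1.idx = false  [S.wid == E.off]
35. n1.off = false  [e.lab == false]
36. n19.key = true  [not B.idx]
37. n20.lim = 17  [17]
38. n20.depth = "wr"  ["wr"]
39. n21.idx = true  [terminal]
40. n20.idx = false  [f.idx == false]
41. n20.off = true  [B.lim > 16]
42. n19.live = 17  [17]
43. n19.sig = 26  [26]
44. n0.live = 17  [A.live]
45. n0.wid = -7  [-7]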